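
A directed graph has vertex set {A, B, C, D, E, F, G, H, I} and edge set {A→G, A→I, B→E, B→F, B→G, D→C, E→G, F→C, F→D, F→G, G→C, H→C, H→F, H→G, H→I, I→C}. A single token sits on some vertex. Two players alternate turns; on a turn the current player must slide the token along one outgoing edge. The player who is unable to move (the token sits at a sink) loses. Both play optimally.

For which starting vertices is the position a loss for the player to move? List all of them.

A, C, E

Compute win/loss labels from the base case upward. A position with no move is L. Any other position is W if it can reach an L in one move, else L.
Every edge goes from a vertex to one that appears earlier in the order C, D, G, F, I, E, H, B, A, so processing vertices in that order labels each vertex after all of its successors.
C: no outgoing edge → L
D: reaches L-position C → W
G: reaches L-position C → W
F: reaches L-position C → W
I: reaches L-position C → W
E: only reaches G(W), which is W → L
H: reaches L-position C → W
B: reaches L-position E → W
A: only reaches I(W), G(W), all W → L
The losing starting vertices are exactly the entries labelled L in this table (3 of them).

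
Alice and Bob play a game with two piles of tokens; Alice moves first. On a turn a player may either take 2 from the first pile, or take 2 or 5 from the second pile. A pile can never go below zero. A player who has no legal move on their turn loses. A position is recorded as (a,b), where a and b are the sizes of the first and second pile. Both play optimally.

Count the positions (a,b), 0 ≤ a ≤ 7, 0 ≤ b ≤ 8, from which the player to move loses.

32

Compute win/loss labels from the base case upward. A position with no move is L. Any other position is W if it can reach an L in one move, else L.
Every move lowers a or b (never raises either), so fill the grid row by row in increasing a, and left to right within a row: each cell's successors are then already labelled.
      b=0  b=1  b=2  b=3  b=4  b=5  b=6  b=7  b=8
a=0:    L    L    W    W    L    W    W    L    L
a=1:    L    L    W    W    L    W    W    L    L
a=2:    W    W    L    L    W    W    L    W    W
a=3:    W    W    L    L    W    W    L    W    W
a=4:    L    L    W    W    L    W    W    L    L
a=5:    L    L    W    W    L    W    W    L    L
a=6:    W    W    L    L    W    W    L    W    W
a=7:    W    W    L    L    W    W    L    W    W
Cells with no legal move (terminal, hence L): (0,0), (0,1), (1,0), (1,1).
The remaining L cells, each justified by listing all of its moves:
(0,4): only reaches (0,2)(W), which is W → L
(0,7): only reaches (0,5)(W), (0,2)(W), all W → L
(0,8): only reaches (0,6)(W), (0,3)(W), all W → L
(1,4): only reaches (1,2)(W), which is W → L
(1,7): only reaches (1,5)(W), (1,2)(W), all W → L
(1,8): only reaches (1,6)(W), (1,3)(W), all W → L
(2,2): only reaches (0,2)(W), (2,0)(W), all W → L
(2,3): only reaches (0,3)(W), (2,1)(W), all W → L
(2,6): only reaches (0,6)(W), (2,4)(W), (2,1)(W), all W → L
(3,2): only reaches (1,2)(W), (3,0)(W), all W → L
(3,3): only reaches (1,3)(W), (3,1)(W), all W → L
(3,6): only reaches (1,6)(W), (3,4)(W), (3,1)(W), all W → L
(4,0): only reaches (2,0)(W), which is W → L
(4,1): only reaches (2,1)(W), which is W → L
(4,4): only reaches (2,4)(W), (4,2)(W), all W → L
(4,7): only reaches (2,7)(W), (4,5)(W), (4,2)(W), all W → L
(4,8): only reaches (2,8)(W), (4,6)(W), (4,3)(W), all W → L
(5,0): only reaches (3,0)(W), which is W → L
(5,1): only reaches (3,1)(W), which is W → L
(5,4): only reaches (3,4)(W), (5,2)(W), all W → L
(5,7): only reaches (3,7)(W), (5,5)(W), (5,2)(W), all W → L
(5,8): only reaches (3,8)(W), (5,6)(W), (5,3)(W), all W → L
(6,2): only reaches (4,2)(W), (6,0)(W), all W → L
(6,3): only reaches (4,3)(W), (6,1)(W), all W → L
(6,6): only reaches (4,6)(W), (6,4)(W), (6,1)(W), all W → L
(7,2): only reaches (5,2)(W), (7,0)(W), all W → L
(7,3): only reaches (5,3)(W), (7,1)(W), all W → L
(7,6): only reaches (5,6)(W), (7,4)(W), (7,1)(W), all W → L
Every other cell has at least one move into one of the L cells above, so it is W.
L cells per row: a=0: 5, a=1: 5, a=2: 3, a=3: 3, a=4: 5, a=5: 5, a=6: 3, a=7: 3; total 32.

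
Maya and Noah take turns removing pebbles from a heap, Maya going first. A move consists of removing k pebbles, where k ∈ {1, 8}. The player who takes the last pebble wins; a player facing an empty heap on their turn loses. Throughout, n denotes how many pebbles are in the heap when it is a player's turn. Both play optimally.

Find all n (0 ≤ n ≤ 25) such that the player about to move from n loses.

0, 2, 4, 6, 9, 11, 13, 15, 18, 20, 22, 24

Use the standard recursion: the mover loses at a terminal position; elsewhere, the mover wins exactly when some move hands the opponent an L position.
n=0: no move → L
n=1: can move to 0, which is L ⇒ W
n=2: the only move is to 1(W), a W ⇒ L
n=3: can move to 2, which is L ⇒ W
n=4: the only move is to 3(W), a W ⇒ L
n=5: can move to 4, which is L ⇒ W
n=6: the only move is to 5(W), a W ⇒ L
n=7: can move to 6, which is L ⇒ W
n=8: can move to 0, which is L ⇒ W
n=9: moves to 8(W), 1(W); every one is W ⇒ L
n=10: can move to 9, which is L ⇒ W
n=11: moves to 10(W), 3(W); every one is W ⇒ L
n=12: can move to 11, which is L ⇒ W
n=13: moves to 12(W), 5(W); every one is W ⇒ L
n=14: can move to 13, which is L ⇒ W
n=15: moves to 14(W), 7(W); every one is W ⇒ L
n=16: can move to 15, which is L ⇒ W
n=17: can move to 9, which is L ⇒ W
n=18: moves to 17(W), 10(W); every one is W ⇒ L
n=19: can move to 18, which is L ⇒ W
n=20: moves to 19(W), 12(W); every one is W ⇒ L
n=21: can move to 20, which is L ⇒ W
n=22: moves to 21(W), 14(W); every one is W ⇒ L
n=23: can move to 22, which is L ⇒ W
n=24: moves to 23(W), 16(W); every one is W ⇒ L
n=25: can move to 24, which is L ⇒ W
Reading off the rows marked L gives the requested list; there are 12 such values of n.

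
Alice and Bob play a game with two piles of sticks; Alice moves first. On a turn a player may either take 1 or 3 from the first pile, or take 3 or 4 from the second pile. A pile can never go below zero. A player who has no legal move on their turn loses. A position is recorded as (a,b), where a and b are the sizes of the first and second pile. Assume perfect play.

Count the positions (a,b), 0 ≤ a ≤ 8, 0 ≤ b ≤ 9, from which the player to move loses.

Use the standard recursion: the mover loses at a terminal position; elsewhere, the mover wins exactly when some move hands the opponent an L position.
Every move lowers a or b (never raises either), so fill the grid row by row in increasing a, and left to right within a row: each cell's successors are then already labelled.
      b=0  b=1  b=2  b=3  b=4  b=5  b=6  b=7  b=8  b=9
a=0:    L    L    L    W    W    W    W    L    L    L
a=1:    W    W    W    L    L    L    W    W    W    W
a=2:    L    L    L    W    W    W    W    L    L    L
a=3:    W    W    W    L    L    L    W    W    W    W
a=4:    L    L    L    W    W    W    W    L    L    L
a=5:    W    W    W    L    L    L    W    W    W    W
a=6:    L    L    L    W    W    W    W    L    L    L
a=7:    W    W    W    L    L    L    W    W    W    W
a=8:    L    L    L    W    W    W    W    L    L    L
Cells with no legal move (terminal, hence L): (0,0), (0,1), (0,2).
The remaining L cells, each justified by listing all of its moves:
(0,7): moves to (0,4)(W), (0,3)(W); every one is W ⇒ L
(0,8): moves to (0,5)(W), (0,4)(W); every one is W ⇒ L
(0,9): moves to (0,6)(W), (0,5)(W); every one is W ⇒ L
(1,3): moves to (0,3)(W), (1,0)(W); every one is W ⇒ L
(1,4): moves to (0,4)(W), (1,1)(W), (1,0)(W); every one is W ⇒ L
(1,5): moves to (0,5)(W), (1,2)(W), (1,1)(W); every one is W ⇒ L
(2,0): the only move is to (1,0)(W), a W ⇒ L
(2,1): the only move is to (1,1)(W), a W ⇒ L
(2,2): the only move is to (1,2)(W), a W ⇒ L
(2,7): moves to (1,7)(W), (2,4)(W), (2,3)(W); every one is W ⇒ L
(2,8): moves to (1,8)(W), (2,5)(W), (2,4)(W); every one is W ⇒ L
(2,9): moves to (1,9)(W), (2,6)(W), (2,5)(W); every one is W ⇒ L
(3,3): moves to (2,3)(W), (0,3)(W), (3,0)(W); every one is W ⇒ L
(3,4): moves to (2,4)(W), (0,4)(W), (3,1)(W), (3,0)(W); every one is W ⇒ L
(3,5): moves to (2,5)(W), (0,5)(W), (3,2)(W), (3,1)(W); every one is W ⇒ L
(4,0): moves to (3,0)(W), (1,0)(W); every one is W ⇒ L
(4,1): moves to (3,1)(W), (1,1)(W); every one is W ⇒ L
(4,2): moves to (3,2)(W), (1,2)(W); every one is W ⇒ L
(4,7): moves to (3,7)(W), (1,7)(W), (4,4)(W), (4,3)(W); every one is W ⇒ L
(4,8): moves to (3,8)(W), (1,8)(W), (4,5)(W), (4,4)(W); every one is W ⇒ L
(4,9): moves to (3,9)(W), (1,9)(W), (4,6)(W), (4,5)(W); every one is W ⇒ L
(5,3): moves to (4,3)(W), (2,3)(W), (5,0)(W); every one is W ⇒ L
(5,4): moves to (4,4)(W), (2,4)(W), (5,1)(W), (5,0)(W); every one is W ⇒ L
(5,5): moves to (4,5)(W), (2,5)(W), (5,2)(W), (5,1)(W); every one is W ⇒ L
(6,0): moves to (5,0)(W), (3,0)(W); every one is W ⇒ L
(6,1): moves to (5,1)(W), (3,1)(W); every one is W ⇒ L
(6,2): moves to (5,2)(W), (3,2)(W); every one is W ⇒ L
(6,7): moves to (5,7)(W), (3,7)(W), (6,4)(W), (6,3)(W); every one is W ⇒ L
(6,8): moves to (5,8)(W), (3,8)(W), (6,5)(W), (6,4)(W); every one is W ⇒ L
(6,9): moves to (5,9)(W), (3,9)(W), (6,6)(W), (6,5)(W); every one is W ⇒ L
(7,3): moves to (6,3)(W), (4,3)(W), (7,0)(W); every one is W ⇒ L
(7,4): moves to (6,4)(W), (4,4)(W), (7,1)(W), (7,0)(W); every one is W ⇒ L
(7,5): moves to (6,5)(W), (4,5)(W), (7,2)(W), (7,1)(W); every one is W ⇒ L
(8,0): moves to (7,0)(W), (5,0)(W); every one is W ⇒ L
(8,1): moves to (7,1)(W), (5,1)(W); every one is W ⇒ L
(8,2): moves to (7,2)(W), (5,2)(W); every one is W ⇒ L
(8,7): moves to (7,7)(W), (5,7)(W), (8,4)(W), (8,3)(W); every one is W ⇒ L
(8,8): moves to (7,8)(W), (5,8)(W), (8,5)(W), (8,4)(W); every one is W ⇒ L
(8,9): moves to (7,9)(W), (5,9)(W), (8,6)(W), (8,5)(W); every one is W ⇒ L
Every other cell has at least one move into one of the L cells above, so it is W.
L cells per row: a=0: 6, a=1: 3, a=2: 6, a=3: 3, a=4: 6, a=5: 3, a=6: 6, a=7: 3, a=8: 6; total 42.

42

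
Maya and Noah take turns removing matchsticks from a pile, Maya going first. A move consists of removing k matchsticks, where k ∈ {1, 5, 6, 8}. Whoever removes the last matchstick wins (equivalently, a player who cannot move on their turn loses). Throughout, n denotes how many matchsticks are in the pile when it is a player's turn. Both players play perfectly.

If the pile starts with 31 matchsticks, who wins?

Compute win/loss labels from the base case upward. A position with no move is L. Any other position is W if it can reach an L in one move, else L.
n=0: no move → L
n=1: can move to 0, which is L ⇒ W
n=2: the only move is to 1(W), a W ⇒ L
n=3: can move to 2, which is L ⇒ W
n=4: the only move is to 3(W), a W ⇒ L
n=5: can move to 4, which is L ⇒ W
n=6: can move to 0, which is L ⇒ W
n=7: can move to 2, which is L ⇒ W
n=8: can move to 2, which is L ⇒ W
n=9: can move to 4, which is L ⇒ W
n=10: can move to 4, which is L ⇒ W
n=11: moves to 10(W), 6(W), 5(W), 3(W); every one is W ⇒ L
n=12: can move to 11, which is L ⇒ W
n=13: moves to 12(W), 8(W), 7(W), 5(W); every one is W ⇒ L
n=14: can move to 13, which is L ⇒ W
n=15: moves to 14(W), 10(W), 9(W), 7(W); every one is W ⇒ L
n=16: can move to 15, which is L ⇒ W
n=17: can move to 11, which is L ⇒ W
n=18: can move to 13, which is L ⇒ W
n=19: can move to 13, which is L ⇒ W
n=20: can move to 15, which is L ⇒ W
n=21: can move to 15, which is L ⇒ W
n=22: moves to 21(W), 17(W), 16(W), 14(W); every one is W ⇒ L
n=23: can move to 22, which is L ⇒ W
n=24: moves to 23(W), 19(W), 18(W), 16(W); every one is W ⇒ L
n=25: can move to 24, which is L ⇒ W
n=26: moves to 25(W), 21(W), 20(W), 18(W); every one is W ⇒ L
n=27: can move to 26, which is L ⇒ W
n=28: can move to 22, which is L ⇒ W
n=29: can move to 24, which is L ⇒ W
n=30: can move to 24, which is L ⇒ W
n=31: can move to 26, which is L ⇒ W
From 31 Maya can remove 5, leaving 26, reaching an L position.

Maya wins.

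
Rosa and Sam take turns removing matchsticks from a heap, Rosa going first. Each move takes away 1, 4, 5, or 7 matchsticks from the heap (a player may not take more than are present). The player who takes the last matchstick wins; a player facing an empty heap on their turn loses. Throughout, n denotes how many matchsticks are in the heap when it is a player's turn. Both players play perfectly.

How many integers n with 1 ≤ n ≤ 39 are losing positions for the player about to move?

9

Classify positions by backward induction: terminal positions (no move available) are L. From any other position, the mover wins iff some move reaches an L.
n=0: no move → L
n=1: reaches L-position 0 → W
n=2: only reaches 1(W), which is W → L
n=3: reaches L-position 2 → W
n=4: reaches L-position 0 → W
n=5: reaches L-position 0 → W
n=6: reaches L-position 2 → W
n=7: reaches L-position 2 → W
n=8: only reaches 7(W), 4(W), 3(W), 1(W), all W → L
n=9: reaches L-position 8 → W
n=10: only reaches 9(W), 6(W), 5(W), 3(W), all W → L
n=11: reaches L-position 10 → W
n=12: reaches L-position 8 → W
n=13: reaches L-position 8 → W
n=14: reaches L-position 10 → W
n=15: reaches L-position 10 → W
n=16: only reaches 15(W), 12(W), 11(W), 9(W), all W → L
n=17: reaches L-position 16 → W
n=18: only reaches 17(W), 14(W), 13(W), 11(W), all W → L
n=19: reaches L-position 18 → W
n=20: reaches L-position 16 → W
n=21: reaches L-position 16 → W
n=22: reaches L-position 18 → W
n=23: reaches L-position 18 → W
n=24: only reaches 23(W), 20(W), 19(W), 17(W), all W → L
n=25: reaches L-position 24 → W
n=26: only reaches 25(W), 22(W), 21(W), 19(W), all W → L
n=27: reaches L-position 26 → W
n=28: reaches L-position 24 → W
n=29: reaches L-position 24 → W
n=30: reaches L-position 26 → W
n=31: reaches L-position 26 → W
n=32: only reaches 31(W), 28(W), 27(W), 25(W), all W → L
n=33: reaches L-position 32 → W
n=34: only reaches 33(W), 30(W), 29(W), 27(W), all W → L
n=35: reaches L-position 34 → W
n=36: reaches L-position 32 → W
n=37: reaches L-position 32 → W
n=38: reaches L-position 34 → W
n=39: reaches L-position 34 → W
L entries with 1 ≤ n ≤ 39 (n=0 is outside the asked range and is not counted): n = 2, 8, 10, 16, 18, 24, 26, 32, 34; that makes 9.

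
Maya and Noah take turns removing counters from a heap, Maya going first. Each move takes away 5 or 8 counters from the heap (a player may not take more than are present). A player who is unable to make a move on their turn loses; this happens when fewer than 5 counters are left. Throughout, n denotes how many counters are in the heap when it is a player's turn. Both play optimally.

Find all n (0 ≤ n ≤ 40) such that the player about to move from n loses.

0, 1, 2, 3, 4, 13, 14, 15, 16, 17, 26, 27, 28, 29, 30, 39, 40

Positions with no move are L. A position that does have a move is losing for the player to move precisely when every available move leads to a winning position for the opponent. Fill in the labels:
n=0: no move → L
n=1: no move → L
n=2: no move → L
n=3: no move → L
n=4: no move → L
n=5: →0(L), so W
n=6: →1(L), so W
n=7: →2(L), so W
n=8: →3(L), so W
n=9: →4(L), so W
n=10: →2(L), so W
n=11: →3(L), so W
n=12: →4(L), so W
n=13: →8(W), 5(W) — all W, so L
n=14: →9(W), 6(W) — all W, so L
n=15: →10(W), 7(W) — all W, so L
n=16: →11(W), 8(W) — all W, so L
n=17: →12(W), 9(W) — all W, so L
n=18: →13(L), so W
n=19: →14(L), so W
n=20: →15(L), so W
n=21: →16(L), so W
n=22: →17(L), so W
n=23: →15(L), so W
n=24: →16(L), so W
n=25: →17(L), so W
n=26: →21(W), 18(W) — all W, so L
n=27: →22(W), 19(W) — all W, so L
n=28: →23(W), 20(W) — all W, so L
n=29: →24(W), 21(W) — all W, so L
n=30: →25(W), 22(W) — all W, so L
n=31: →26(L), so W
n=32: →27(L), so W
n=33: →28(L), so W
n=34: →29(L), so W
n=35: →30(L), so W
n=36: →28(L), so W
n=37: →29(L), so W
n=38: →30(L), so W
n=39: →34(W), 31(W) — all W, so L
n=40: →35(W), 32(W) — all W, so L
The losing starting values of n are exactly the entries labelled L in this table (17 of them).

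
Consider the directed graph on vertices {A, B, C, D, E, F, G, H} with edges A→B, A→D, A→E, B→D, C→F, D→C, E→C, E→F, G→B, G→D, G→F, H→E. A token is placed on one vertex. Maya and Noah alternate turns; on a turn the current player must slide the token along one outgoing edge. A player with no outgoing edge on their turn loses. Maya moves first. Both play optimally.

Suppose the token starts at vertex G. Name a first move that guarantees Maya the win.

Work bottom-up. With no move the player to move loses. Otherwise the position is W if at least one move leads to an L position for the opponent, and L if every move leads to a W.
Every edge goes from a vertex to one that appears earlier in the order F, C, E, D, B, G, H, A, so processing vertices in that order labels each vertex after all of its successors.
F: no outgoing edge → L
C: W (go to F, an L position)
E: W (go to F, an L position)
D: L (sole option C(W) is W)
B: W (go to D, an L position)
G: W (go to D, an L position)
H: L (sole option E(W) is W)
A: W (go to D, an L position)
From G, the L positions reachable in one move are: D, F. Any move reaching one of these is winning.

Move to D.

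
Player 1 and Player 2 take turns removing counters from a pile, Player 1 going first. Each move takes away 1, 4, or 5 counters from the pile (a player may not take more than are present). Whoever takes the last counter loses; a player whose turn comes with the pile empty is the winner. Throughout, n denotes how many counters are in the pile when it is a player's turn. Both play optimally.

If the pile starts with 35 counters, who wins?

Compute win/loss labels from the base case upward. A position with no move is W. Any other position is W if it can reach an L in one move, else L.
n=0: no move; the opponent has just taken the last counter and therefore loses → W
n=1: only reaches 0(W), which is W → L
n=2: reaches L-position 1 → W
n=3: only reaches 2(W), which is W → L
n=4: reaches L-position 3 → W
n=5: reaches L-position 1 → W
n=6: reaches L-position 1 → W
n=7: reaches L-position 3 → W
n=8: reaches L-position 3 → W
n=9: only reaches 8(W), 5(W), 4(W), all W → L
n=10: reaches L-position 9 → W
n=11: only reaches 10(W), 7(W), 6(W), all W → L
n=12: reaches L-position 11 → W
n=13: reaches L-position 9 → W
n=14: reaches L-position 9 → W
n=15: reaches L-position 11 → W
n=16: reaches L-position 11 → W
n=17: only reaches 16(W), 13(W), 12(W), all W → L
n=18: reaches L-position 17 → W
n=19: only reaches 18(W), 15(W), 14(W), all W → L
n=20: reaches L-position 19 → W
n=21: reaches L-position 17 → W
n=22: reaches L-position 17 → W
n=23: reaches L-position 19 → W
n=24: reaches L-position 19 → W
n=25: only reaches 24(W), 21(W), 20(W), all W → L
n=26: reaches L-position 25 → W
n=27: only reaches 26(W), 23(W), 22(W), all W → L
n=28: reaches L-position 27 → W
n=29: reaches L-position 25 → W
n=30: reaches L-position 25 → W
n=31: reaches L-position 27 → W
n=32: reaches L-position 27 → W
n=33: only reaches 32(W), 29(W), 28(W), all W → L
n=34: reaches L-position 33 → W
n=35: only reaches 34(W), 31(W), 30(W), all W → L
Every move from 35 reaches a W position, so the mover loses.

Player 2 wins.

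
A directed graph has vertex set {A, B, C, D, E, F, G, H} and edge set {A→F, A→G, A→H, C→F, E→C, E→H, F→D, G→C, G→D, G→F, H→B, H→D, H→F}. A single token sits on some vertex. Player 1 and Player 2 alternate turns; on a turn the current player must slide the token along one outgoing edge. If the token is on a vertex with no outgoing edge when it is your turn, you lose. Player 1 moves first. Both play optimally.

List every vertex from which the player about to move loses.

A, B, C, D

Work bottom-up. With no move the player to move loses. Otherwise the position is W if at least one move leads to an L position for the opponent, and L if every move leads to a W.
Every edge goes from a vertex to one that appears earlier in the order D, B, F, C, G, H, E, A, so processing vertices in that order labels each vertex after all of its successors.
D: no outgoing edge → L
B: no outgoing edge → L
F: reaches L-position D → W
C: only reaches F(W), which is W → L
G: reaches L-position C → W
H: reaches L-position B → W
E: reaches L-position C → W
A: only reaches H(W), G(W), F(W), all W → L
The losing starting vertices are exactly the entries labelled L in this table (4 of them).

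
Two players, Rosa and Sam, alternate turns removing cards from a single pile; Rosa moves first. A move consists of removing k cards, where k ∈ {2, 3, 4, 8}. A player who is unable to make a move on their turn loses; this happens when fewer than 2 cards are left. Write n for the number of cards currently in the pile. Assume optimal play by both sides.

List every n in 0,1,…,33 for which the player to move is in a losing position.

0, 1, 6, 7, 12, 13, 18, 19, 24, 25, 30, 31

Work bottom-up. With no move the player to move loses. Otherwise the position is W if at least one move leads to an L position for the opponent, and L if every move leads to a W.
n=0: no move → L
n=1: no move → L
n=2: →0(L), so W
n=3: →1(L), so W
n=4: →1(L), so W
n=5: →1(L), so W
n=6: →4(W), 3(W), 2(W) — all W, so L
n=7: →5(W), 4(W), 3(W) — all W, so L
n=8: →6(L), so W
n=9: →7(L), so W
n=10: →7(L), so W
n=11: →7(L), so W
n=12: →10(W), 9(W), 8(W), 4(W) — all W, so L
n=13: →11(W), 10(W), 9(W), 5(W) — all W, so L
n=14: →12(L), so W
n=15: →13(L), so W
n=16: →13(L), so W
n=17: →13(L), so W
n=18: →16(W), 15(W), 14(W), 10(W) — all W, so L
n=19: →17(W), 16(W), 15(W), 11(W) — all W, so L
n=20: →18(L), so W
n=21: →19(L), so W
n=22: →19(L), so W
n=23: →19(L), so W
n=24: →22(W), 21(W), 20(W), 16(W) — all W, so L
n=25: →23(W), 22(W), 21(W), 17(W) — all W, so L
n=26: →24(L), so W
n=27: →25(L), so W
n=28: →25(L), so W
n=29: →25(L), so W
n=30: →28(W), 27(W), 26(W), 22(W) — all W, so L
n=31: →29(W), 28(W), 27(W), 23(W) — all W, so L
n=32: →30(L), so W
n=33: →31(L), so W
Reading off the rows marked L gives the requested list; there are 12 such values of n.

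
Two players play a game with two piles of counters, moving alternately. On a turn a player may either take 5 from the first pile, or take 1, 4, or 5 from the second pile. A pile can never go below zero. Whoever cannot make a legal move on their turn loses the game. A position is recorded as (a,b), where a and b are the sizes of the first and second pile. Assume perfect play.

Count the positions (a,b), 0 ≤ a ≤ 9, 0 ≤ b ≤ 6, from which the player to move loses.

20

Work bottom-up. With no move the player to move loses. Otherwise the position is W if at least one move leads to an L position for the opponent, and L if every move leads to a W.
Every move lowers a or b (never raises either), so fill the grid row by row in increasing a, and left to right within a row: each cell's successors are then already labelled.
      b=0  b=1  b=2  b=3  b=4  b=5  b=6
a=0:    L    W    L    W    W    W    W
a=1:    L    W    L    W    W    W    W
a=2:    L    W    L    W    W    W    W
a=3:    L    W    L    W    W    W    W
a=4:    L    W    L    W    W    W    W
a=5:    W    L    W    L    W    W    W
a=6:    W    L    W    L    W    W    W
a=7:    W    L    W    L    W    W    W
a=8:    W    L    W    L    W    W    W
a=9:    W    L    W    L    W    W    W
Cells with no legal move (terminal, hence L): (0,0), (1,0), (2,0), (3,0), (4,0).
The remaining L cells, each justified by listing all of its moves:
(0,2): →(0,1)(W) only, which is W, so L
(1,2): →(1,1)(W) only, which is W, so L
(2,2): →(2,1)(W) only, which is W, so L
(3,2): →(3,1)(W) only, which is W, so L
(4,2): →(4,1)(W) only, which is W, so L
(5,1): →(0,1)(W), (5,0)(W) — all W, so L
(5,3): →(0,3)(W), (5,2)(W) — all W, so L
(6,1): →(1,1)(W), (6,0)(W) — all W, so L
(6,3): →(1,3)(W), (6,2)(W) — all W, so L
(7,1): →(2,1)(W), (7,0)(W) — all W, so L
(7,3): →(2,3)(W), (7,2)(W) — all W, so L
(8,1): →(3,1)(W), (8,0)(W) — all W, so L
(8,3): →(3,3)(W), (8,2)(W) — all W, so L
(9,1): →(4,1)(W), (9,0)(W) — all W, so L
(9,3): →(4,3)(W), (9,2)(W) — all W, so L
Every other cell has at least one move into one of the L cells above, so it is W.
L cells per row: a=0: 2, a=1: 2, a=2: 2, a=3: 2, a=4: 2, a=5: 2, a=6: 2, a=7: 2, a=8: 2, a=9: 2; total 20.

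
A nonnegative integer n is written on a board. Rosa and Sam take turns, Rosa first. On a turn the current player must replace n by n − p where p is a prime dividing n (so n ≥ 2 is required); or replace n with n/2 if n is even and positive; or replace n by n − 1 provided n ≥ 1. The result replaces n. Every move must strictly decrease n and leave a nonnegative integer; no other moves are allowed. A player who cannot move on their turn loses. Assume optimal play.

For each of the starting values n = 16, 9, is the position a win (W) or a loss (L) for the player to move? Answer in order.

16: W, 9: L

Label each position W (a win for the player to move) or L (a loss). A position with no legal move is L; any other position is W exactly when some move reaches an L, and L when every move reaches a W.
n=0: no move → L
n=1: W (go to 0, an L position)
n=2: W (go to 0, an L position)
n=3: W (go to 0, an L position)
n=4: L (options 2(W), 3(W) are all W)
n=5: W (go to 0, an L position)
n=6: W (go to 4, an L position)
n=7: W (go to 0, an L position)
n=8: W (go to 4, an L position)
n=9: L (options 6(W), 8(W) are all W)
n=10: W (go to 9, an L position)
n=11: W (go to 0, an L position)
n=12: W (go to 9, an L position)
n=13: W (go to 0, an L position)
n=14: L (options 7(W), 12(W), 13(W) are all W)
n=15: W (go to 14, an L position)
n=16: W (go to 14, an L position)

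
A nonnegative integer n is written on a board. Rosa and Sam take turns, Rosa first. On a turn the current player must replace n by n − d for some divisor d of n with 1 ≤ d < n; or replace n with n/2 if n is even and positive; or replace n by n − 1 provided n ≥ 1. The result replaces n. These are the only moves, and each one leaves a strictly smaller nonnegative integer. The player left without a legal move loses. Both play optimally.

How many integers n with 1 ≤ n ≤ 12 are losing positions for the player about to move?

Compute win/loss labels from the base case upward. A position with no move is L. Any other position is W if it can reach an L in one move, else L.
n=0: no move → L
n=1: can move to 0, which is L ⇒ W
n=2: the only move is to 1(W), a W ⇒ L
n=3: can move to 2, which is L ⇒ W
n=4: can move to 2, which is L ⇒ W
n=5: the only move is to 4(W), a W ⇒ L
n=6: can move to 5, which is L ⇒ W
n=7: the only move is to 6(W), a W ⇒ L
n=8: can move to 7, which is L ⇒ W
n=9: moves to 6(W), 8(W); every one is W ⇒ L
n=10: can move to 5, which is L ⇒ W
n=11: the only move is to 10(W), a W ⇒ L
n=12: can move to 9, which is L ⇒ W
L entries with 1 ≤ n ≤ 12 (n=0 is outside the asked range and is not counted): n = 2, 5, 7, 9, 11; that makes 5.

5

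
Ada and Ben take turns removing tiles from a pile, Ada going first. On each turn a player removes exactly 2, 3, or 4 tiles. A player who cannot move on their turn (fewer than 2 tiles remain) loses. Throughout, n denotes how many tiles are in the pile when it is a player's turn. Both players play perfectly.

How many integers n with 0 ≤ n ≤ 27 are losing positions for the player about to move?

Classify positions by backward induction: terminal positions (no move available) are L. From any other position, the mover wins iff some move reaches an L.
n=0: no move → L
n=1: no move → L
n=2: reaches L-position 0 → W
n=3: reaches L-position 1 → W
n=4: reaches L-position 1 → W
n=5: reaches L-position 1 → W
n=6: only reaches 4(W), 3(W), 2(W), all W → L
n=7: only reaches 5(W), 4(W), 3(W), all W → L
n=8: reaches L-position 6 → W
n=9: reaches L-position 7 → W
n=10: reaches L-position 7 → W
n=11: reaches L-position 7 → W
n=12: only reaches 10(W), 9(W), 8(W), all W → L
n=13: only reaches 11(W), 10(W), 9(W), all W → L
n=14: reaches L-position 12 → W
n=15: reaches L-position 13 → W
n=16: reaches L-position 13 → W
n=17: reaches L-position 13 → W
n=18: only reaches 16(W), 15(W), 14(W), all W → L
n=19: only reaches 17(W), 16(W), 15(W), all W → L
n=20: reaches L-position 18 → W
n=21: reaches L-position 19 → W
n=22: reaches L-position 19 → W
n=23: reaches L-position 19 → W
n=24: only reaches 22(W), 21(W), 20(W), all W → L
n=25: only reaches 23(W), 22(W), 21(W), all W → L
n=26: reaches L-position 24 → W
n=27: reaches L-position 25 → W
L entries with 0 ≤ n ≤ 27: n = 0, 1, 6, 7, 12, 13, 18, 19, 24, 25; that makes 10.

10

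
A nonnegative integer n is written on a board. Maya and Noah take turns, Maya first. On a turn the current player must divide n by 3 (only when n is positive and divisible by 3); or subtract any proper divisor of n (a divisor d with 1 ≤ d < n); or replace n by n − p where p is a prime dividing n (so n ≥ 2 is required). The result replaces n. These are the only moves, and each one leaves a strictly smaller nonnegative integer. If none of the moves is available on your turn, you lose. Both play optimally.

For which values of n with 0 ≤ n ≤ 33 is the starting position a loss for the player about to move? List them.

Positions with no move are L. A position that does have a move is losing for the player to move precisely when every available move leads to a winning position for the opponent. Fill in the labels:
n=0: no move → L
n=1: no move → L
n=2: W (go to 0, an L position)
n=3: W (go to 0, an L position)
n=4: L (options 2(W), 3(W) are all W)
n=5: W (go to 0, an L position)
n=6: W (go to 4, an L position)
n=7: W (go to 0, an L position)
n=8: W (go to 4, an L position)
n=9: L (options 3(W), 6(W), 8(W) are all W)
n=10: W (go to 9, an L position)
n=11: W (go to 0, an L position)
n=12: W (go to 4, an L position)
n=13: W (go to 0, an L position)
n=14: L (options 7(W), 12(W), 13(W) are all W)
n=15: W (go to 14, an L position)
n=16: W (go to 14, an L position)
n=17: W (go to 0, an L position)
n=18: W (go to 9, an L position)
n=19: W (go to 0, an L position)
n=20: L (options 10(W), 15(W), 16(W), 18(W), 19(W) are all W)
n=21: W (go to 14, an L position)
n=22: W (go to 20, an L position)
n=23: W (go to 0, an L position)
n=24: W (go to 20, an L position)
n=25: W (go to 20, an L position)
n=26: L (options 13(W), 24(W), 25(W) are all W)
n=27: W (go to 9, an L position)
n=28: W (go to 14, an L position)
n=29: W (go to 0, an L position)
n=30: W (go to 20, an L position)
n=31: W (go to 0, an L position)
n=32: L (options 16(W), 24(W), 28(W), 30(W), 31(W) are all W)
n=33: W (go to 32, an L position)
Reading off the rows marked L gives the requested list; there are 8 such values of n.

0, 1, 4, 9, 14, 20, 26, 32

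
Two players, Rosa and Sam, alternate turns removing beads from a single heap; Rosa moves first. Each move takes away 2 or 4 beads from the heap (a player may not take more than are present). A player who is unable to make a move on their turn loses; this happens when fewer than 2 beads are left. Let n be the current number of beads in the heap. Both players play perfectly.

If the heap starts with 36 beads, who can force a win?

Sam wins.

Build the W/L table. Terminal = L. A non-terminal position is W if it has a move to some L; otherwise it is L.
n=0: no move → L
n=1: no move → L
n=2: W (go to 0, an L position)
n=3: W (go to 1, an L position)
n=4: W (go to 0, an L position)
n=5: W (go to 1, an L position)
n=6: L (options 4(W), 2(W) are all W)
n=7: L (options 5(W), 3(W) are all W)
n=8: W (go to 6, an L position)
n=9: W (go to 7, an L position)
n=10: W (go to 6, an L position)
n=11: W (go to 7, an L position)
n=12: L (options 10(W), 8(W) are all W)
n=13: L (options 11(W), 9(W) are all W)
n=14: W (go to 12, an L position)
n=15: W (go to 13, an L position)
n=16: W (go to 12, an L position)
n=17: W (go to 13, an L position)
n=18: L (options 16(W), 14(W) are all W)
n=19: L (options 17(W), 15(W) are all W)
n=20: W (go to 18, an L position)
n=21: W (go to 19, an L position)
n=22: W (go to 18, an L position)
n=23: W (go to 19, an L position)
n=24: L (options 22(W), 20(W) are all W)
n=25: L (options 23(W), 21(W) are all W)
n=26: W (go to 24, an L position)
n=27: W (go to 25, an L position)
n=28: W (go to 24, an L position)
n=29: W (go to 25, an L position)
n=30: L (options 28(W), 26(W) are all W)
n=31: L (options 29(W), 27(W) are all W)
n=32: W (go to 30, an L position)
n=33: W (go to 31, an L position)
n=34: W (go to 30, an L position)
n=35: W (go to 31, an L position)
n=36: L (options 34(W), 32(W) are all W)
Every move from 36 reaches a W position, so the mover loses.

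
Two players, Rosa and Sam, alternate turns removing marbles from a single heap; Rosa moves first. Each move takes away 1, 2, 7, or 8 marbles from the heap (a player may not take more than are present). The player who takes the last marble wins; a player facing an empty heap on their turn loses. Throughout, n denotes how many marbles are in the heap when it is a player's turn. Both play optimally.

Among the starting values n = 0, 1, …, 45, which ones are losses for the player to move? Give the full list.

Label each position W (a win for the player to move) or L (a loss). A position with no legal move is L; any other position is W exactly when some move reaches an L, and L when every move reaches a W.
n=0: no move → L
n=1: can move to 0, which is L ⇒ W
n=2: can move to 0, which is L ⇒ W
n=3: moves to 2(W), 1(W); every one is W ⇒ L
n=4: can move to 3, which is L ⇒ W
n=5: can move to 3, which is L ⇒ W
n=6: moves to 5(W), 4(W); every one is W ⇒ L
n=7: can move to 6, which is L ⇒ W
n=8: can move to 6, which is L ⇒ W
n=9: moves to 8(W), 7(W), 2(W), 1(W); every one is W ⇒ L
n=10: can move to 9, which is L ⇒ W
n=11: can move to 9, which is L ⇒ W
n=12: moves to 11(W), 10(W), 5(W), 4(W); every one is W ⇒ L
n=13: can move to 12, which is L ⇒ W
n=14: can move to 12, which is L ⇒ W
n=15: moves to 14(W), 13(W), 8(W), 7(W); every one is W ⇒ L
n=16: can move to 15, which is L ⇒ W
n=17: can move to 15, which is L ⇒ W
n=18: moves to 17(W), 16(W), 11(W), 10(W); every one is W ⇒ L
n=19: can move to 18, which is L ⇒ W
n=20: can move to 18, which is L ⇒ W
n=21: moves to 20(W), 19(W), 14(W), 13(W); every one is W ⇒ L
n=22: can move to 21, which is L ⇒ W
n=23: can move to 21, which is L ⇒ W
n=24: moves to 23(W), 22(W), 17(W), 16(W); every one is W ⇒ L
n=25: can move to 24, which is L ⇒ W
n=26: can move to 24, which is L ⇒ W
n=27: moves to 26(W), 25(W), 20(W), 19(W); every one is W ⇒ L
n=28: can move to 27, which is L ⇒ W
n=29: can move to 27, which is L ⇒ W
n=30: moves to 29(W), 28(W), 23(W), 22(W); every one is W ⇒ L
n=31: can move to 30, which is L ⇒ W
n=32: can move to 30, which is L ⇒ W
n=33: moves to 32(W), 31(W), 26(W), 25(W); every one is W ⇒ L
n=34: can move to 33, which is L ⇒ W
n=35: can move to 33, which is L ⇒ W
n=36: moves to 35(W), 34(W), 29(W), 28(W); every one is W ⇒ L
n=37: can move to 36, which is L ⇒ W
n=38: can move to 36, which is L ⇒ W
n=39: moves to 38(W), 37(W), 32(W), 31(W); every one is W ⇒ L
n=40: can move to 39, which is L ⇒ W
n=41: can move to 39, which is L ⇒ W
n=42: moves to 41(W), 40(W), 35(W), 34(W); every one is W ⇒ L
n=43: can move to 42, which is L ⇒ W
n=44: can move to 42, which is L ⇒ W
n=45: moves to 44(W), 43(W), 38(W), 37(W); every one is W ⇒ L
The losing starting values of n are exactly the entries labelled L in this table (16 of them).

0, 3, 6, 9, 12, 15, 18, 21, 24, 27, 30, 33, 36, 39, 42, 45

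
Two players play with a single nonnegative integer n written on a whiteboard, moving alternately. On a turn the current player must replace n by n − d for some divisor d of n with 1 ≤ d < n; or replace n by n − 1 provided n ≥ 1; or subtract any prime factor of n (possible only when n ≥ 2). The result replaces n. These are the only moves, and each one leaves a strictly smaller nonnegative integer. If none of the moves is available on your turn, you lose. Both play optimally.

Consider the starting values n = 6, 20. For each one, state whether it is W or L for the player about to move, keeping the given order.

6: W, 20: L

Use the standard recursion: the mover loses at a terminal position; elsewhere, the mover wins exactly when some move hands the opponent an L position.
n=0: no move → L
n=1: reaches L-position 0 → W
n=2: reaches L-position 0 → W
n=3: reaches L-position 0 → W
n=4: only reaches 2(W), 3(W), all W → L
n=5: reaches L-position 0 → W
n=6: reaches L-position 4 → W
n=7: reaches L-position 0 → W
n=8: reaches L-position 4 → W
n=9: only reaches 6(W), 8(W), all W → L
n=10: reaches L-position 9 → W
n=11: reaches L-position 0 → W
n=12: reaches L-position 9 → W
n=13: reaches L-position 0 → W
n=14: only reaches 7(W), 12(W), 13(W), all W → L
n=15: reaches L-position 14 → W
n=16: reaches L-position 14 → W
n=17: reaches L-position 0 → W
n=18: reaches L-position 9 → W
n=19: reaches L-position 0 → W
n=20: only reaches 10(W), 15(W), 16(W), 18(W), 19(W), all W → L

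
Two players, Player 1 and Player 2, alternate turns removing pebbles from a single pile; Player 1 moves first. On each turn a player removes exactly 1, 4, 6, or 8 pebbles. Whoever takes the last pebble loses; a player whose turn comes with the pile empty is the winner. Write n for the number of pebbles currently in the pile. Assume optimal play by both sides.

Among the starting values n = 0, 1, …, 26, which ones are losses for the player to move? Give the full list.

Build the W/L table. Terminal = W. A non-terminal position is W if it has a move to some L; otherwise it is L.
n=0: no move; the opponent has just taken the last pebble and therefore loses → W
n=1: only reaches 0(W), which is W → L
n=2: reaches L-position 1 → W
n=3: only reaches 2(W), which is W → L
n=4: reaches L-position 3 → W
n=5: reaches L-position 1 → W
n=6: only reaches 5(W), 2(W), 0(W), all W → L
n=7: reaches L-position 6 → W
n=8: only reaches 7(W), 4(W), 2(W), 0(W), all W → L
n=9: reaches L-position 8 → W
n=10: reaches L-position 6 → W
n=11: reaches L-position 3 → W
n=12: reaches L-position 8 → W
n=13: only reaches 12(W), 9(W), 7(W), 5(W), all W → L
n=14: reaches L-position 13 → W
n=15: only reaches 14(W), 11(W), 9(W), 7(W), all W → L
n=16: reaches L-position 15 → W
n=17: reaches L-position 13 → W
n=18: only reaches 17(W), 14(W), 12(W), 10(W), all W → L
n=19: reaches L-position 18 → W
n=20: only reaches 19(W), 16(W), 14(W), 12(W), all W → L
n=21: reaches L-position 20 → W
n=22: reaches L-position 18 → W
n=23: reaches L-position 15 → W
n=24: reaches L-position 20 → W
n=25: only reaches 24(W), 21(W), 19(W), 17(W), all W → L
n=26: reaches L-position 25 → W
The losing starting values of n are exactly the entries labelled L in this table (9 of them).

1, 3, 6, 8, 13, 15, 18, 20, 25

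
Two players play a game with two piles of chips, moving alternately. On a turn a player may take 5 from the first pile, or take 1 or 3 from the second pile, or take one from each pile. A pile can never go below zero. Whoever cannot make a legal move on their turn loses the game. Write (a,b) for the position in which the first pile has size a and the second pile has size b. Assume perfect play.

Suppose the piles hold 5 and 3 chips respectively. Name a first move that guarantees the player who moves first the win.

Move to (4,2).

Compute win/loss labels from the base case upward. A position with no move is L. Any other position is W if it can reach an L in one move, else L.
No move ever increases a pile, so every position that can arise here has a ≤ 5 and b ≤ 3; it is enough to label the cells with 0 ≤ a ≤ 5 and 0 ≤ b ≤ 3.
Every move lowers a or b (never raises either), so fill the grid row by row in increasing a, and left to right within a row: each cell's successors are then already labelled.
      b=0  b=1  b=2  b=3
a=0:    L    W    L    W
a=1:    L    W    L    W
a=2:    L    W    L    W
a=3:    L    W    L    W
a=4:    L    W    L    W
a=5:    W    W    W    W
Cells with no legal move (terminal, hence L): (0,0), (1,0), (2,0), (3,0), (4,0).
The remaining L cells, each justified by listing all of its moves:
(0,2): the only move is to (0,1)(W), a W ⇒ L
(1,2): moves to (1,1)(W), (0,1)(W); every one is W ⇒ L
(2,2): moves to (2,1)(W), (1,1)(W); every one is W ⇒ L
(3,2): moves to (3,1)(W), (2,1)(W); every one is W ⇒ L
(4,2): moves to (4,1)(W), (3,1)(W); every one is W ⇒ L
Every other cell has at least one move into one of the L cells above, so it is W.
From (5,3), the L positions reachable in one move are: (4,2).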